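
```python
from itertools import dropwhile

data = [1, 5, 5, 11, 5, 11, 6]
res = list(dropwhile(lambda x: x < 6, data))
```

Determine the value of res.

Step 1: dropwhile drops elements while < 6:
  1 < 6: dropped
  5 < 6: dropped
  5 < 6: dropped
  11: kept (dropping stopped)
Step 2: Remaining elements kept regardless of condition.
Therefore res = [11, 5, 11, 6].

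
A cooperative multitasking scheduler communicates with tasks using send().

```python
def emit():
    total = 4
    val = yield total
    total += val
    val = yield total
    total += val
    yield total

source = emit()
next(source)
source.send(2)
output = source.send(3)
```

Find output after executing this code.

Step 1: next() -> yield total=4.
Step 2: send(2) -> val=2, total = 4+2 = 6, yield 6.
Step 3: send(3) -> val=3, total = 6+3 = 9, yield 9.
Therefore output = 9.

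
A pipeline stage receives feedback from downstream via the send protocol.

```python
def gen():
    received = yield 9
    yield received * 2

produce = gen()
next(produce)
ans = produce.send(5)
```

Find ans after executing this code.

Step 1: next(produce) advances to first yield, producing 9.
Step 2: send(5) resumes, received = 5.
Step 3: yield received * 2 = 5 * 2 = 10.
Therefore ans = 10.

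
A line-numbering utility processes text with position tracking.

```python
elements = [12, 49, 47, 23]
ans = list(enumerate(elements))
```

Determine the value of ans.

Step 1: enumerate pairs each element with its index:
  (0, 12)
  (1, 49)
  (2, 47)
  (3, 23)
Therefore ans = [(0, 12), (1, 49), (2, 47), (3, 23)].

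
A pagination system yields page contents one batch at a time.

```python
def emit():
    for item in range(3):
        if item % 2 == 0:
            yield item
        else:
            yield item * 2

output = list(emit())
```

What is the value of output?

Step 1: For each item in range(3), yield item if even, else item*2:
  item=0 (even): yield 0
  item=1 (odd): yield 1*2 = 2
  item=2 (even): yield 2
Therefore output = [0, 2, 2].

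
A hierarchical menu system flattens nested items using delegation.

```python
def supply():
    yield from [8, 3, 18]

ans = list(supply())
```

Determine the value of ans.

Step 1: yield from delegates to the iterable, yielding each element.
Step 2: Collected values: [8, 3, 18].
Therefore ans = [8, 3, 18].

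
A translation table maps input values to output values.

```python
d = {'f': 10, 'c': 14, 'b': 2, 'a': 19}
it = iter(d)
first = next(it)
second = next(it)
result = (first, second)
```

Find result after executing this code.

Step 1: iter(d) iterates over keys: ['f', 'c', 'b', 'a'].
Step 2: first = next(it) = 'f', second = next(it) = 'c'.
Therefore result = ('f', 'c').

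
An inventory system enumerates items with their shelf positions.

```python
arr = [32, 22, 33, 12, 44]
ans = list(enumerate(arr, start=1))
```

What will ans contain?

Step 1: enumerate with start=1:
  (1, 32)
  (2, 22)
  (3, 33)
  (4, 12)
  (5, 44)
Therefore ans = [(1, 32), (2, 22), (3, 33), (4, 12), (5, 44)].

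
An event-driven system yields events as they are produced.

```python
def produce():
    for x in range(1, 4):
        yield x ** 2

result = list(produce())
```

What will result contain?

Step 1: For each x in range(1, 4), yield x**2:
  x=1: yield 1**2 = 1
  x=2: yield 2**2 = 4
  x=3: yield 3**2 = 9
Therefore result = [1, 4, 9].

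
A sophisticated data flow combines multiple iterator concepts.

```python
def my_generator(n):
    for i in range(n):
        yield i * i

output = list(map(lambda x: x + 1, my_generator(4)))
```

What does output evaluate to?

Step 1: my_generator(4) yields squares: [0, 1, 4, 9].
Step 2: map adds 1 to each: [1, 2, 5, 10].
Therefore output = [1, 2, 5, 10].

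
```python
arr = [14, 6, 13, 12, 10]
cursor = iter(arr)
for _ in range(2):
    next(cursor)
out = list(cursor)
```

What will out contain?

Step 1: Create iterator over [14, 6, 13, 12, 10].
Step 2: Advance 2 positions (consuming [14, 6]).
Step 3: list() collects remaining elements: [13, 12, 10].
Therefore out = [13, 12, 10].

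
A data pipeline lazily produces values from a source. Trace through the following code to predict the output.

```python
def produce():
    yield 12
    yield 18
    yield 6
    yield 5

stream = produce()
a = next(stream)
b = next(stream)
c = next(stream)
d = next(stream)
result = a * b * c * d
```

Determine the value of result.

Step 1: Create generator and consume all values:
  a = next(stream) = 12
  b = next(stream) = 18
  c = next(stream) = 6
  d = next(stream) = 5
Step 2: result = 12 * 18 * 6 * 5 = 6480.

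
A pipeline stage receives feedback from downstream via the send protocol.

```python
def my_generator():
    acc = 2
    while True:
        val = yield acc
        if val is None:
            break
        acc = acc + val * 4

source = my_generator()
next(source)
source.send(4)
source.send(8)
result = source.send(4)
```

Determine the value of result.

Step 1: next() -> yield acc=2.
Step 2: send(4) -> val=4, acc = 2 + 4*4 = 18, yield 18.
Step 3: send(8) -> val=8, acc = 18 + 8*4 = 50, yield 50.
Step 4: send(4) -> val=4, acc = 50 + 4*4 = 66, yield 66.
Therefore result = 66.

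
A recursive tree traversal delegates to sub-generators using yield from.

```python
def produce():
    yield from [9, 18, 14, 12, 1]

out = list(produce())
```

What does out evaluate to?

Step 1: yield from delegates to the iterable, yielding each element.
Step 2: Collected values: [9, 18, 14, 12, 1].
Therefore out = [9, 18, 14, 12, 1].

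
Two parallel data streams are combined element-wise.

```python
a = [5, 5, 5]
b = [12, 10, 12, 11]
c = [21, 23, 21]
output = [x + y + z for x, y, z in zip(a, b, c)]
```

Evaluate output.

Step 1: zip three lists (truncates to shortest, len=3):
  5 + 12 + 21 = 38
  5 + 10 + 23 = 38
  5 + 12 + 21 = 38
Therefore output = [38, 38, 38].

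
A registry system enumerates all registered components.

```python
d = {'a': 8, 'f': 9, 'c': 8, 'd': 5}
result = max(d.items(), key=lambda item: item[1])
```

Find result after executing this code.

Step 1: Find item with maximum value:
  ('a', 8)
  ('f', 9)
  ('c', 8)
  ('d', 5)
Step 2: Maximum value is 9 at key 'f'.
Therefore result = ('f', 9).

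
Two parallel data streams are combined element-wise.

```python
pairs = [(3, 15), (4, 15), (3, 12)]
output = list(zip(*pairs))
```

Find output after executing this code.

Step 1: zip(*pairs) transposes: unzips [(3, 15), (4, 15), (3, 12)] into separate sequences.
Step 2: First elements: (3, 4, 3), second elements: (15, 15, 12).
Therefore output = [(3, 4, 3), (15, 15, 12)].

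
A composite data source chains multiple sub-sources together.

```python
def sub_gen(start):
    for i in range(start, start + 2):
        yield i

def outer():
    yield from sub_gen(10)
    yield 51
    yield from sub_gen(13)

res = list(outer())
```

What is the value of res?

Step 1: outer() delegates to sub_gen(10):
  yield 10
  yield 11
Step 2: yield 51
Step 3: Delegates to sub_gen(13):
  yield 13
  yield 14
Therefore res = [10, 11, 51, 13, 14].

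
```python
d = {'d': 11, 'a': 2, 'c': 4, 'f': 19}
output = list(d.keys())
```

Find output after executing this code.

Step 1: d.keys() returns the dictionary keys in insertion order.
Therefore output = ['d', 'a', 'c', 'f'].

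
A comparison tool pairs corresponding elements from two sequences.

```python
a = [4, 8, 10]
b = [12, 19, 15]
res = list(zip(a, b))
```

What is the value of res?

Step 1: zip pairs elements at same index:
  Index 0: (4, 12)
  Index 1: (8, 19)
  Index 2: (10, 15)
Therefore res = [(4, 12), (8, 19), (10, 15)].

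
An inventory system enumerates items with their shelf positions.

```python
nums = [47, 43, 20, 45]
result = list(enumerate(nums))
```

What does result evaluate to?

Step 1: enumerate pairs each element with its index:
  (0, 47)
  (1, 43)
  (2, 20)
  (3, 45)
Therefore result = [(0, 47), (1, 43), (2, 20), (3, 45)].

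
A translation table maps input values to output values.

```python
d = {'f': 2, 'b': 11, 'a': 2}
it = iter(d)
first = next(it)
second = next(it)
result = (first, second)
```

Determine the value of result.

Step 1: iter(d) iterates over keys: ['f', 'b', 'a'].
Step 2: first = next(it) = 'f', second = next(it) = 'b'.
Therefore result = ('f', 'b').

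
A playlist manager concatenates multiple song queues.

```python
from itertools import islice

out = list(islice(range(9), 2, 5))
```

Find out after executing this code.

Step 1: islice(range(9), 2, 5) takes elements at indices [2, 5).
Step 2: Elements: [2, 3, 4].
Therefore out = [2, 3, 4].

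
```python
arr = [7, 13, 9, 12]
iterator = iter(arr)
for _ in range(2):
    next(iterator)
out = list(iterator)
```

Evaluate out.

Step 1: Create iterator over [7, 13, 9, 12].
Step 2: Advance 2 positions (consuming [7, 13]).
Step 3: list() collects remaining elements: [9, 12].
Therefore out = [9, 12].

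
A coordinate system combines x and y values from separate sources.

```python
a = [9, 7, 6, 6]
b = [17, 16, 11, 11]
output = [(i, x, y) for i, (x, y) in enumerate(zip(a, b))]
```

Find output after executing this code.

Step 1: enumerate(zip(a, b)) gives index with paired elements:
  i=0: (9, 17)
  i=1: (7, 16)
  i=2: (6, 11)
  i=3: (6, 11)
Therefore output = [(0, 9, 17), (1, 7, 16), (2, 6, 11), (3, 6, 11)].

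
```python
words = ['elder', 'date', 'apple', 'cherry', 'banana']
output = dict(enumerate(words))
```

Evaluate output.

Step 1: enumerate pairs indices with words:
  0 -> 'elder'
  1 -> 'date'
  2 -> 'apple'
  3 -> 'cherry'
  4 -> 'banana'
Therefore output = {0: 'elder', 1: 'date', 2: 'apple', 3: 'cherry', 4: 'banana'}.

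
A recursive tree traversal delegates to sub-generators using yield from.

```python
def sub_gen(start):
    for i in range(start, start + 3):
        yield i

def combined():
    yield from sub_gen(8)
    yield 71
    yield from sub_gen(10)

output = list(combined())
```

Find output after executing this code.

Step 1: combined() delegates to sub_gen(8):
  yield 8
  yield 9
  yield 10
Step 2: yield 71
Step 3: Delegates to sub_gen(10):
  yield 10
  yield 11
  yield 12
Therefore output = [8, 9, 10, 71, 10, 11, 12].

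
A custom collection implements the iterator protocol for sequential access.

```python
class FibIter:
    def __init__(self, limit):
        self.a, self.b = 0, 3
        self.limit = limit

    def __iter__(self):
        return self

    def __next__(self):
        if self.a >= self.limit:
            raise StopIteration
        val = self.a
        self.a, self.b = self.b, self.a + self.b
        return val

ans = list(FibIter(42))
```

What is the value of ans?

Step 1: Fibonacci-like sequence (a=0, b=3) until >= 42:
  Yield 0, then a,b = 3,3
  Yield 3, then a,b = 3,6
  Yield 3, then a,b = 6,9
  Yield 6, then a,b = 9,15
  Yield 9, then a,b = 15,24
  Yield 15, then a,b = 24,39
  Yield 24, then a,b = 39,63
  Yield 39, then a,b = 63,102
Step 2: 63 >= 42, stop.
Therefore ans = [0, 3, 3, 6, 9, 15, 24, 39].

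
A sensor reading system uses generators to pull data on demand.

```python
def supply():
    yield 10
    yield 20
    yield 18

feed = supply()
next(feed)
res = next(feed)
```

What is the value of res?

Step 1: supply() creates a generator.
Step 2: next(feed) yields 10 (consumed and discarded).
Step 3: next(feed) yields 20, assigned to res.
Therefore res = 20.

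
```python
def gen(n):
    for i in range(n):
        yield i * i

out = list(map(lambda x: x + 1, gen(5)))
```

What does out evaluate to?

Step 1: gen(5) yields squares: [0, 1, 4, 9, 16].
Step 2: map adds 1 to each: [1, 2, 5, 10, 17].
Therefore out = [1, 2, 5, 10, 17].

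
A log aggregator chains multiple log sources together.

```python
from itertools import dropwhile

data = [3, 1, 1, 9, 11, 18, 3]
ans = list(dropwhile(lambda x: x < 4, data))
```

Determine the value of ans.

Step 1: dropwhile drops elements while < 4:
  3 < 4: dropped
  1 < 4: dropped
  1 < 4: dropped
  9: kept (dropping stopped)
Step 2: Remaining elements kept regardless of condition.
Therefore ans = [9, 11, 18, 3].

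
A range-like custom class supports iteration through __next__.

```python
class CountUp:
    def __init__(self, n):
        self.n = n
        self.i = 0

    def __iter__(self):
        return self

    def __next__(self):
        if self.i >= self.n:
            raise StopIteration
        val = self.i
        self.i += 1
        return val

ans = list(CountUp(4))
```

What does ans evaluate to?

Step 1: CountUp(4) creates an iterator counting 0 to 3.
Step 2: list() consumes all values: [0, 1, 2, 3].
Therefore ans = [0, 1, 2, 3].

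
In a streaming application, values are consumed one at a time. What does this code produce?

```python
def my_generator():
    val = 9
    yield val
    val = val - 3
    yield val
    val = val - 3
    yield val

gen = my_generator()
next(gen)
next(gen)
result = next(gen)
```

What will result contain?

Step 1: Trace through generator execution:
  Yield 1: val starts at 9, yield 9
  Yield 2: val = 9 - 3 = 6, yield 6
  Yield 3: val = 6 - 3 = 3, yield 3
Step 2: First next() gets 9, second next() gets the second value, third next() yields 3.
Therefore result = 3.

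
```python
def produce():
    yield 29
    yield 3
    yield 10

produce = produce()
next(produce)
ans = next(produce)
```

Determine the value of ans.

Step 1: produce() creates a generator.
Step 2: next(produce) yields 29 (consumed and discarded).
Step 3: next(produce) yields 3, assigned to ans.
Therefore ans = 3.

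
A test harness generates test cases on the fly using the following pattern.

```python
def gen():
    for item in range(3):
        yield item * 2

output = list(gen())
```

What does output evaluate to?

Step 1: For each item in range(3), yield item * 2:
  item=0: yield 0 * 2 = 0
  item=1: yield 1 * 2 = 2
  item=2: yield 2 * 2 = 4
Therefore output = [0, 2, 4].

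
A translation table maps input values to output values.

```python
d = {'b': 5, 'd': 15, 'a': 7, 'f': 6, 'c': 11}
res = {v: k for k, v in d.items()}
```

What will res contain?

Step 1: Invert dict (swap keys and values):
  'b': 5 -> 5: 'b'
  'd': 15 -> 15: 'd'
  'a': 7 -> 7: 'a'
  'f': 6 -> 6: 'f'
  'c': 11 -> 11: 'c'
Therefore res = {5: 'b', 15: 'd', 7: 'a', 6: 'f', 11: 'c'}.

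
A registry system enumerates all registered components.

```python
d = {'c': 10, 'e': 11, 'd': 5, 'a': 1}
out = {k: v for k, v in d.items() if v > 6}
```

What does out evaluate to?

Step 1: Filter items where value > 6:
  'c': 10 > 6: kept
  'e': 11 > 6: kept
  'd': 5 <= 6: removed
  'a': 1 <= 6: removed
Therefore out = {'c': 10, 'e': 11}.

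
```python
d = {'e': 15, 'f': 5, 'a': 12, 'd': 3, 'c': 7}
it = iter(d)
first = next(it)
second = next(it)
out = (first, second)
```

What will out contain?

Step 1: iter(d) iterates over keys: ['e', 'f', 'a', 'd', 'c'].
Step 2: first = next(it) = 'e', second = next(it) = 'f'.
Therefore out = ('e', 'f').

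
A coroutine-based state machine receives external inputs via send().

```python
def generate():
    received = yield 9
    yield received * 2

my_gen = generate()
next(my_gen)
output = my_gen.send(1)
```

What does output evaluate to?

Step 1: next(my_gen) advances to first yield, producing 9.
Step 2: send(1) resumes, received = 1.
Step 3: yield received * 2 = 1 * 2 = 2.
Therefore output = 2.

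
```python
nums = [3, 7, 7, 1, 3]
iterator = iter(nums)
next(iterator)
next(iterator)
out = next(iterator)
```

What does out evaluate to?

Step 1: Create iterator over [3, 7, 7, 1, 3].
Step 2: next() consumes 3.
Step 3: next() consumes 7.
Step 4: next() returns 7.
Therefore out = 7.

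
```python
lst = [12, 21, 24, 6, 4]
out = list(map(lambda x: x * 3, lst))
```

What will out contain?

Step 1: Apply lambda x: x * 3 to each element:
  12 -> 36
  21 -> 63
  24 -> 72
  6 -> 18
  4 -> 12
Therefore out = [36, 63, 72, 18, 12].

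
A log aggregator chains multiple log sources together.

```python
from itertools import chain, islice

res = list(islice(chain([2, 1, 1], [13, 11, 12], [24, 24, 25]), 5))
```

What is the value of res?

Step 1: chain([2, 1, 1], [13, 11, 12], [24, 24, 25]) = [2, 1, 1, 13, 11, 12, 24, 24, 25].
Step 2: islice takes first 5 elements: [2, 1, 1, 13, 11].
Therefore res = [2, 1, 1, 13, 11].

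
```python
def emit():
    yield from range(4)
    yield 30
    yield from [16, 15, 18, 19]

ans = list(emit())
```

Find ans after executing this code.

Step 1: Trace yields in order:
  yield 0
  yield 1
  yield 2
  yield 3
  yield 30
  yield 16
  yield 15
  yield 18
  yield 19
Therefore ans = [0, 1, 2, 3, 30, 16, 15, 18, 19].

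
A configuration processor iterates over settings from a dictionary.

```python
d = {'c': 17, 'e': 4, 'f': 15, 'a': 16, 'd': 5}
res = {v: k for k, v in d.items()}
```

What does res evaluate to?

Step 1: Invert dict (swap keys and values):
  'c': 17 -> 17: 'c'
  'e': 4 -> 4: 'e'
  'f': 15 -> 15: 'f'
  'a': 16 -> 16: 'a'
  'd': 5 -> 5: 'd'
Therefore res = {17: 'c', 4: 'e', 15: 'f', 16: 'a', 5: 'd'}.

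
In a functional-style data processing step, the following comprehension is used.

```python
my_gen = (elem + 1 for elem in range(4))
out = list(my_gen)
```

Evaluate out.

Step 1: For each elem in range(4), compute elem+1:
  elem=0: 0+1 = 1
  elem=1: 1+1 = 2
  elem=2: 2+1 = 3
  elem=3: 3+1 = 4
Therefore out = [1, 2, 3, 4].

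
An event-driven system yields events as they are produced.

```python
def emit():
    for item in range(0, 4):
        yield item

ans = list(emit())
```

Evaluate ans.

Step 1: The generator yields each value from range(0, 4).
Step 2: list() consumes all yields: [0, 1, 2, 3].
Therefore ans = [0, 1, 2, 3].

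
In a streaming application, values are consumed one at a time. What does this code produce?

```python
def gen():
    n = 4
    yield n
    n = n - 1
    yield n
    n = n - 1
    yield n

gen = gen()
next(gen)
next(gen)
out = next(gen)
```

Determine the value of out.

Step 1: Trace through generator execution:
  Yield 1: n starts at 4, yield 4
  Yield 2: n = 4 - 1 = 3, yield 3
  Yield 3: n = 3 - 1 = 2, yield 2
Step 2: First next() gets 4, second next() gets the second value, third next() yields 2.
Therefore out = 2.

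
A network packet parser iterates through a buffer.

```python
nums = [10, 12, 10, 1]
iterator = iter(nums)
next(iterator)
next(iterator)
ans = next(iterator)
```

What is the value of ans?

Step 1: Create iterator over [10, 12, 10, 1].
Step 2: next() consumes 10.
Step 3: next() consumes 12.
Step 4: next() returns 10.
Therefore ans = 10.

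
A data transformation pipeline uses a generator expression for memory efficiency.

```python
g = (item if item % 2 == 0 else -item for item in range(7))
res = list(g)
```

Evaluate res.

Step 1: For each item in range(7), yield item if even, else -item:
  item=0: even, yield 0
  item=1: odd, yield -1
  item=2: even, yield 2
  item=3: odd, yield -3
  item=4: even, yield 4
  item=5: odd, yield -5
  item=6: even, yield 6
Therefore res = [0, -1, 2, -3, 4, -5, 6].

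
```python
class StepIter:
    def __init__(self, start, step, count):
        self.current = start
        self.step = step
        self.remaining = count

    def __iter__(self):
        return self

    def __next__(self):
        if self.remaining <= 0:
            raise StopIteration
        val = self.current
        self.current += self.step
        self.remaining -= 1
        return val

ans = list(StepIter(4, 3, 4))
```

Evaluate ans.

Step 1: StepIter starts at 4, increments by 3, for 4 steps:
  Yield 4, then current += 3
  Yield 7, then current += 3
  Yield 10, then current += 3
  Yield 13, then current += 3
Therefore ans = [4, 7, 10, 13].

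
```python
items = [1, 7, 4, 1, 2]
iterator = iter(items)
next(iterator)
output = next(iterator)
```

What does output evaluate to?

Step 1: Create iterator over [1, 7, 4, 1, 2].
Step 2: next() consumes 1.
Step 3: next() returns 7.
Therefore output = 7.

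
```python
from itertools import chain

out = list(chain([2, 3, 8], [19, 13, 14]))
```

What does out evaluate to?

Step 1: chain() concatenates iterables: [2, 3, 8] + [19, 13, 14].
Therefore out = [2, 3, 8, 19, 13, 14].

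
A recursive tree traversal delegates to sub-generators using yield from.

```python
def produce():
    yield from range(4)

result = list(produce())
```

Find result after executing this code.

Step 1: yield from delegates to the iterable, yielding each element.
Step 2: Collected values: [0, 1, 2, 3].
Therefore result = [0, 1, 2, 3].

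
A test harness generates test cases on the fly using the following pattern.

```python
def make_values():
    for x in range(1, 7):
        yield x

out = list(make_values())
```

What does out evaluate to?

Step 1: The generator yields each value from range(1, 7).
Step 2: list() consumes all yields: [1, 2, 3, 4, 5, 6].
Therefore out = [1, 2, 3, 4, 5, 6].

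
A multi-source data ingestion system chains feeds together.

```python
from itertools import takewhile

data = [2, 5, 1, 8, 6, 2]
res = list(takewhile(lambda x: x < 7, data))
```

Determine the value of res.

Step 1: takewhile stops at first element >= 7:
  2 < 7: take
  5 < 7: take
  1 < 7: take
  8 >= 7: stop
Therefore res = [2, 5, 1].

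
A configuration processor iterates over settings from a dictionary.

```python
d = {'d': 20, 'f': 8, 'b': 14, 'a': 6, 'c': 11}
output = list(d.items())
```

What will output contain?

Step 1: d.items() returns (key, value) pairs in insertion order.
Therefore output = [('d', 20), ('f', 8), ('b', 14), ('a', 6), ('c', 11)].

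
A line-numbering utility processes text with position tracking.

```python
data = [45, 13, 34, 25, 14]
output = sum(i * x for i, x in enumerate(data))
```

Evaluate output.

Step 1: Compute i * x for each (i, x) in enumerate([45, 13, 34, 25, 14]):
  i=0, x=45: 0*45 = 0
  i=1, x=13: 1*13 = 13
  i=2, x=34: 2*34 = 68
  i=3, x=25: 3*25 = 75
  i=4, x=14: 4*14 = 56
Step 2: sum = 0 + 13 + 68 + 75 + 56 = 212.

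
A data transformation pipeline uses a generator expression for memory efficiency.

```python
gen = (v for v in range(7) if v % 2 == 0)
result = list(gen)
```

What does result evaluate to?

Step 1: Filter range(7) keeping only even values:
  v=0: even, included
  v=1: odd, excluded
  v=2: even, included
  v=3: odd, excluded
  v=4: even, included
  v=5: odd, excluded
  v=6: even, included
Therefore result = [0, 2, 4, 6].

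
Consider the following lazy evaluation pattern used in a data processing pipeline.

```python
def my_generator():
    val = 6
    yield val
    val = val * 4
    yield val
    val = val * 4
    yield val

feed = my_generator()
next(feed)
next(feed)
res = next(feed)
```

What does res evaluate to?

Step 1: Trace through generator execution:
  Yield 1: val starts at 6, yield 6
  Yield 2: val = 6 * 4 = 24, yield 24
  Yield 3: val = 24 * 4 = 96, yield 96
Step 2: First next() gets 6, second next() gets the second value, third next() yields 96.
Therefore res = 96.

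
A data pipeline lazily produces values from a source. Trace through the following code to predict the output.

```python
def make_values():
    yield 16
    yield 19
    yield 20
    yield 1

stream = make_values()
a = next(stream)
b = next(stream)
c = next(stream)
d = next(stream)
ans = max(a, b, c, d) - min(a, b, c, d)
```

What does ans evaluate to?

Step 1: Create generator and consume all values:
  a = next(stream) = 16
  b = next(stream) = 19
  c = next(stream) = 20
  d = next(stream) = 1
Step 2: max = 20, min = 1, ans = 20 - 1 = 19.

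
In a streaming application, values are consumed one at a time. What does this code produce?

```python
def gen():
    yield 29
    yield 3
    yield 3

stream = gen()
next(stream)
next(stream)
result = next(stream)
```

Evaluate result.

Step 1: gen() creates a generator.
Step 2: next(stream) yields 29 (consumed and discarded).
Step 3: next(stream) yields 3 (consumed and discarded).
Step 4: next(stream) yields 3, assigned to result.
Therefore result = 3.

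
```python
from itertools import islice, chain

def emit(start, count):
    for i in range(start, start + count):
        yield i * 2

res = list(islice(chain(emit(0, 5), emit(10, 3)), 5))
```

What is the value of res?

Step 1: emit(0, 5) yields [0, 2, 4, 6, 8].
Step 2: emit(10, 3) yields [20, 22, 24].
Step 3: chain concatenates: [0, 2, 4, 6, 8, 20, 22, 24].
Step 4: islice takes first 5: [0, 2, 4, 6, 8].
Therefore res = [0, 2, 4, 6, 8].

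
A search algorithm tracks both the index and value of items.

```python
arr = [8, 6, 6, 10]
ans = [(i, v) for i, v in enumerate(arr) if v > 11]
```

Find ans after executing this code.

Step 1: Filter enumerate([8, 6, 6, 10]) keeping v > 11:
  (0, 8): 8 <= 11, excluded
  (1, 6): 6 <= 11, excluded
  (2, 6): 6 <= 11, excluded
  (3, 10): 10 <= 11, excluded
Therefore ans = [].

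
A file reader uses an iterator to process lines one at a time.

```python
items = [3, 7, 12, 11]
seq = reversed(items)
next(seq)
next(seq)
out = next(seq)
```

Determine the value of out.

Step 1: reversed([3, 7, 12, 11]) gives iterator: [11, 12, 7, 3].
Step 2: First next() = 11, second next() = 12.
Step 3: Third next() = 7.
Therefore out = 7.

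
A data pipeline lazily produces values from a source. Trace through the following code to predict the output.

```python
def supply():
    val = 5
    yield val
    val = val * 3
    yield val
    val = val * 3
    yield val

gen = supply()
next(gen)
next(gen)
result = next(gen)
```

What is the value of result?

Step 1: Trace through generator execution:
  Yield 1: val starts at 5, yield 5
  Yield 2: val = 5 * 3 = 15, yield 15
  Yield 3: val = 15 * 3 = 45, yield 45
Step 2: First next() gets 5, second next() gets the second value, third next() yields 45.
Therefore result = 45.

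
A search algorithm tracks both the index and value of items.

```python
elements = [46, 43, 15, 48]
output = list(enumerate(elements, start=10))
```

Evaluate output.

Step 1: enumerate with start=10:
  (10, 46)
  (11, 43)
  (12, 15)
  (13, 48)
Therefore output = [(10, 46), (11, 43), (12, 15), (13, 48)].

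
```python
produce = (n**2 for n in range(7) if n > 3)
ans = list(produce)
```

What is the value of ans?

Step 1: For range(7), keep n > 3, then square:
  n=0: 0 <= 3, excluded
  n=1: 1 <= 3, excluded
  n=2: 2 <= 3, excluded
  n=3: 3 <= 3, excluded
  n=4: 4 > 3, yield 4**2 = 16
  n=5: 5 > 3, yield 5**2 = 25
  n=6: 6 > 3, yield 6**2 = 36
Therefore ans = [16, 25, 36].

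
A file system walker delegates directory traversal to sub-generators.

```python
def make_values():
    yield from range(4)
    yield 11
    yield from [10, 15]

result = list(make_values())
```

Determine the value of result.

Step 1: Trace yields in order:
  yield 0
  yield 1
  yield 2
  yield 3
  yield 11
  yield 10
  yield 15
Therefore result = [0, 1, 2, 3, 11, 10, 15].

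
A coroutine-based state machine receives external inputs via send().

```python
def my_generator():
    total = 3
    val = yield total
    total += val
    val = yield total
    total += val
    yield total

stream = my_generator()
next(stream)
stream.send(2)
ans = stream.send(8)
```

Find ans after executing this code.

Step 1: next() -> yield total=3.
Step 2: send(2) -> val=2, total = 3+2 = 5, yield 5.
Step 3: send(8) -> val=8, total = 5+8 = 13, yield 13.
Therefore ans = 13.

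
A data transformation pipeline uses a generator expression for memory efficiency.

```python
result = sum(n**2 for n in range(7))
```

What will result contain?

Step 1: Compute n**2 for each n in range(7):
  n=0: 0**2 = 0
  n=1: 1**2 = 1
  n=2: 2**2 = 4
  n=3: 3**2 = 9
  n=4: 4**2 = 16
  n=5: 5**2 = 25
  n=6: 6**2 = 36
Step 2: sum = 0 + 1 + 4 + 9 + 16 + 25 + 36 = 91.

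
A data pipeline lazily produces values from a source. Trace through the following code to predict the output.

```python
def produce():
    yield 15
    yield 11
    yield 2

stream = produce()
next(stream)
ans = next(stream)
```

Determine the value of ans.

Step 1: produce() creates a generator.
Step 2: next(stream) yields 15 (consumed and discarded).
Step 3: next(stream) yields 11, assigned to ans.
Therefore ans = 11.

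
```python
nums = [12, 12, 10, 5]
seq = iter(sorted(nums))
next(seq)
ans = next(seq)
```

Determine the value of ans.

Step 1: sorted([12, 12, 10, 5]) = [5, 10, 12, 12].
Step 2: Create iterator and skip 1 elements.
Step 3: next() returns 10.
Therefore ans = 10.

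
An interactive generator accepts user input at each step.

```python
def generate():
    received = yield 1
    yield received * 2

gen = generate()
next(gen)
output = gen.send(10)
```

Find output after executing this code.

Step 1: next(gen) advances to first yield, producing 1.
Step 2: send(10) resumes, received = 10.
Step 3: yield received * 2 = 10 * 2 = 20.
Therefore output = 20.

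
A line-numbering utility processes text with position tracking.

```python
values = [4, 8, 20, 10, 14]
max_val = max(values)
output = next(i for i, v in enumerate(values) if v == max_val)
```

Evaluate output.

Step 1: max([4, 8, 20, 10, 14]) = 20.
Step 2: Find first index where value == 20:
  Index 0: 4 != 20
  Index 1: 8 != 20
  Index 2: 20 == 20, found!
Therefore output = 2.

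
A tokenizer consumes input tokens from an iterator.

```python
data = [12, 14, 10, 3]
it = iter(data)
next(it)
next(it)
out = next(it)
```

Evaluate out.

Step 1: Create iterator over [12, 14, 10, 3].
Step 2: next() consumes 12.
Step 3: next() consumes 14.
Step 4: next() returns 10.
Therefore out = 10.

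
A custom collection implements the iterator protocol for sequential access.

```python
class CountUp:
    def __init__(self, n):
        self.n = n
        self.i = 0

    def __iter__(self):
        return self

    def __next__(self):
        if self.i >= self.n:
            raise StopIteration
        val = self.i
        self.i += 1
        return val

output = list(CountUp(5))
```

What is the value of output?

Step 1: CountUp(5) creates an iterator counting 0 to 4.
Step 2: list() consumes all values: [0, 1, 2, 3, 4].
Therefore output = [0, 1, 2, 3, 4].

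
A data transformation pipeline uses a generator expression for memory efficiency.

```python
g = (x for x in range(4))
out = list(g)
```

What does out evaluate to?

Step 1: Generator expression iterates range(4): [0, 1, 2, 3].
Step 2: list() collects all values.
Therefore out = [0, 1, 2, 3].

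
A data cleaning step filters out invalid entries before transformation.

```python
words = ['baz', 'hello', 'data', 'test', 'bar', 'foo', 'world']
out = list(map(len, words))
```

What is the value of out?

Step 1: Map len() to each word:
  'baz' -> 3
  'hello' -> 5
  'data' -> 4
  'test' -> 4
  'bar' -> 3
  'foo' -> 3
  'world' -> 5
Therefore out = [3, 5, 4, 4, 3, 3, 5].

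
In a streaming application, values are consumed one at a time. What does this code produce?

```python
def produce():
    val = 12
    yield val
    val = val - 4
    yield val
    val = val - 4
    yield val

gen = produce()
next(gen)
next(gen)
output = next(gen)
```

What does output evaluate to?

Step 1: Trace through generator execution:
  Yield 1: val starts at 12, yield 12
  Yield 2: val = 12 - 4 = 8, yield 8
  Yield 3: val = 8 - 4 = 4, yield 4
Step 2: First next() gets 12, second next() gets the second value, third next() yields 4.
Therefore output = 4.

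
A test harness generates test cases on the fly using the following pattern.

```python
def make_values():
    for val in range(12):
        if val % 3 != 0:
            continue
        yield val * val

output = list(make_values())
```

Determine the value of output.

Step 1: Only yield val**2 when val is divisible by 3:
  val=0: 0 % 3 == 0, yield 0**2 = 0
  val=3: 3 % 3 == 0, yield 3**2 = 9
  val=6: 6 % 3 == 0, yield 6**2 = 36
  val=9: 9 % 3 == 0, yield 9**2 = 81
Therefore output = [0, 9, 36, 81].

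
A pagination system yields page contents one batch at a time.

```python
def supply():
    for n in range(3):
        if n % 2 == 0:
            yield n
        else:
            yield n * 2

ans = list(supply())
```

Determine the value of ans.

Step 1: For each n in range(3), yield n if even, else n*2:
  n=0 (even): yield 0
  n=1 (odd): yield 1*2 = 2
  n=2 (even): yield 2
Therefore ans = [0, 2, 2].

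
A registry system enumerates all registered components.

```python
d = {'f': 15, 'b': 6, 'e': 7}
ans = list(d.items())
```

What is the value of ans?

Step 1: d.items() returns (key, value) pairs in insertion order.
Therefore ans = [('f', 15), ('b', 6), ('e', 7)].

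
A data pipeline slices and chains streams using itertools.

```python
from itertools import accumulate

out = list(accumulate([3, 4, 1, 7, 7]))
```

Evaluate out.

Step 1: accumulate computes running sums:
  + 3 = 3
  + 4 = 7
  + 1 = 8
  + 7 = 15
  + 7 = 22
Therefore out = [3, 7, 8, 15, 22].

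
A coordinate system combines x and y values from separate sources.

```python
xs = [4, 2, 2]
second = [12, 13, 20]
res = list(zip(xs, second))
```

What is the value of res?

Step 1: zip pairs elements at same index:
  Index 0: (4, 12)
  Index 1: (2, 13)
  Index 2: (2, 20)
Therefore res = [(4, 12), (2, 13), (2, 20)].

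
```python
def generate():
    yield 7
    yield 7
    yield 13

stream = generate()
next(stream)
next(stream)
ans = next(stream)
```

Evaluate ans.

Step 1: generate() creates a generator.
Step 2: next(stream) yields 7 (consumed and discarded).
Step 3: next(stream) yields 7 (consumed and discarded).
Step 4: next(stream) yields 13, assigned to ans.
Therefore ans = 13.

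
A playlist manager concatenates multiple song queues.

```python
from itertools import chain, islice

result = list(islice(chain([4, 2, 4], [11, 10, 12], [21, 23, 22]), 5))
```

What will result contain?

Step 1: chain([4, 2, 4], [11, 10, 12], [21, 23, 22]) = [4, 2, 4, 11, 10, 12, 21, 23, 22].
Step 2: islice takes first 5 elements: [4, 2, 4, 11, 10].
Therefore result = [4, 2, 4, 11, 10].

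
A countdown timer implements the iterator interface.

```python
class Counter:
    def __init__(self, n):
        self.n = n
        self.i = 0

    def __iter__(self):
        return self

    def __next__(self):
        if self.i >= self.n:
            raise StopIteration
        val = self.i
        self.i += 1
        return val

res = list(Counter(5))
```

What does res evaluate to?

Step 1: Counter(5) creates an iterator counting 0 to 4.
Step 2: list() consumes all values: [0, 1, 2, 3, 4].
Therefore res = [0, 1, 2, 3, 4].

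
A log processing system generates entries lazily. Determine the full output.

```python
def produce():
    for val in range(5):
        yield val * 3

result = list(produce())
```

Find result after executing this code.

Step 1: For each val in range(5), yield val * 3:
  val=0: yield 0 * 3 = 0
  val=1: yield 1 * 3 = 3
  val=2: yield 2 * 3 = 6
  val=3: yield 3 * 3 = 9
  val=4: yield 4 * 3 = 12
Therefore result = [0, 3, 6, 9, 12].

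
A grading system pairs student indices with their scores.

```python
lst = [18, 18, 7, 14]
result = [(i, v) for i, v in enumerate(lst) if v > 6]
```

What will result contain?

Step 1: Filter enumerate([18, 18, 7, 14]) keeping v > 6:
  (0, 18): 18 > 6, included
  (1, 18): 18 > 6, included
  (2, 7): 7 > 6, included
  (3, 14): 14 > 6, included
Therefore result = [(0, 18), (1, 18), (2, 7), (3, 14)].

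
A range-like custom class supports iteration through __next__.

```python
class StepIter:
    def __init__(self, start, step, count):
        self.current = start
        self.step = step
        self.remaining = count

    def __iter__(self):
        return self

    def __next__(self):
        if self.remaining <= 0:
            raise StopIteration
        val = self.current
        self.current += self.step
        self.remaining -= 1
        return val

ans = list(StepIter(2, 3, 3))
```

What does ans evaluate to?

Step 1: StepIter starts at 2, increments by 3, for 3 steps:
  Yield 2, then current += 3
  Yield 5, then current += 3
  Yield 8, then current += 3
Therefore ans = [2, 5, 8].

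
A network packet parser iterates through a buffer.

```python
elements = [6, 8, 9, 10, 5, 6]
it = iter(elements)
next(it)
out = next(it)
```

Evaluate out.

Step 1: Create iterator over [6, 8, 9, 10, 5, 6].
Step 2: next() consumes 6.
Step 3: next() returns 8.
Therefore out = 8.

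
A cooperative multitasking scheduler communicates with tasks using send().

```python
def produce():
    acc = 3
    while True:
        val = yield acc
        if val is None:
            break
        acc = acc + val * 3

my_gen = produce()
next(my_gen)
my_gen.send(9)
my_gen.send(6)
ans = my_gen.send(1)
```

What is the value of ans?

Step 1: next() -> yield acc=3.
Step 2: send(9) -> val=9, acc = 3 + 9*3 = 30, yield 30.
Step 3: send(6) -> val=6, acc = 30 + 6*3 = 48, yield 48.
Step 4: send(1) -> val=1, acc = 48 + 1*3 = 51, yield 51.
Therefore ans = 51.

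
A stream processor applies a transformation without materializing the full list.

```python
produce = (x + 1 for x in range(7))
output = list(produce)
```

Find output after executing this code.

Step 1: For each x in range(7), compute x+1:
  x=0: 0+1 = 1
  x=1: 1+1 = 2
  x=2: 2+1 = 3
  x=3: 3+1 = 4
  x=4: 4+1 = 5
  x=5: 5+1 = 6
  x=6: 6+1 = 7
Therefore output = [1, 2, 3, 4, 5, 6, 7].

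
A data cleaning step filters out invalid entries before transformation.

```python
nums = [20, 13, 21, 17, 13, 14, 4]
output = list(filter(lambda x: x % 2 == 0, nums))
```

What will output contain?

Step 1: Filter elements divisible by 2:
  20 % 2 = 0: kept
  13 % 2 = 1: removed
  21 % 2 = 1: removed
  17 % 2 = 1: removed
  13 % 2 = 1: removed
  14 % 2 = 0: kept
  4 % 2 = 0: kept
Therefore output = [20, 14, 4].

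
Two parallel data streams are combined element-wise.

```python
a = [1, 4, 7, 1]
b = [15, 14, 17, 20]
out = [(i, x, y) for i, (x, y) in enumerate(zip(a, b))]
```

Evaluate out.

Step 1: enumerate(zip(a, b)) gives index with paired elements:
  i=0: (1, 15)
  i=1: (4, 14)
  i=2: (7, 17)
  i=3: (1, 20)
Therefore out = [(0, 1, 15), (1, 4, 14), (2, 7, 17), (3, 1, 20)].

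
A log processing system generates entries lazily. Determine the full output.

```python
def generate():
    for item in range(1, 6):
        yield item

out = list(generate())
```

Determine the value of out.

Step 1: The generator yields each value from range(1, 6).
Step 2: list() consumes all yields: [1, 2, 3, 4, 5].
Therefore out = [1, 2, 3, 4, 5].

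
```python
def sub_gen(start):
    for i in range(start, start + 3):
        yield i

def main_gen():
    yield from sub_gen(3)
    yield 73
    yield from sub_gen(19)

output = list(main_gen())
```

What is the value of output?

Step 1: main_gen() delegates to sub_gen(3):
  yield 3
  yield 4
  yield 5
Step 2: yield 73
Step 3: Delegates to sub_gen(19):
  yield 19
  yield 20
  yield 21
Therefore output = [3, 4, 5, 73, 19, 20, 21].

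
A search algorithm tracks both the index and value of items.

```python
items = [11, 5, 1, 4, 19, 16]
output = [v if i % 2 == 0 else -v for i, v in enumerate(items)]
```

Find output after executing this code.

Step 1: For each (i, v), keep v if i is even, negate if odd:
  i=0 (even): keep 11
  i=1 (odd): negate to -5
  i=2 (even): keep 1
  i=3 (odd): negate to -4
  i=4 (even): keep 19
  i=5 (odd): negate to -16
Therefore output = [11, -5, 1, -4, 19, -16].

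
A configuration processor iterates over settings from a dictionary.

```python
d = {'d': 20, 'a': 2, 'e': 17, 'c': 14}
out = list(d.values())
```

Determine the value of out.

Step 1: d.values() returns the dictionary values in insertion order.
Therefore out = [20, 2, 17, 14].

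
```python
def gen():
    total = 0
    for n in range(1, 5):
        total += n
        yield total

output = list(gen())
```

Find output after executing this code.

Step 1: Generator accumulates running sum:
  n=1: total = 1, yield 1
  n=2: total = 3, yield 3
  n=3: total = 6, yield 6
  n=4: total = 10, yield 10
Therefore output = [1, 3, 6, 10].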